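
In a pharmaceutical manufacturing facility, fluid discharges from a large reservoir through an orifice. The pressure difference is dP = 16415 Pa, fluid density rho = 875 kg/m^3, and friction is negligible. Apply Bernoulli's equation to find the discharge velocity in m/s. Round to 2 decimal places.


v = sqrt(2*dP/rho)
v = sqrt(2*16415/875)
v = sqrt(37.52)
v = 6.13 m/s


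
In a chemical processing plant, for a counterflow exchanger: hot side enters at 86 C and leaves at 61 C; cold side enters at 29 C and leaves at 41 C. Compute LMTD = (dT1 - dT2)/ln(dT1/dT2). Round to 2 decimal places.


dT1 = Th_in - Tc_out = 86 - 41 = 45
dT2 = Th_out - Tc_in = 61 - 29 = 32
LMTD = (dT1 - dT2) / ln(dT1/dT2)
LMTD = (45 - 32) / ln(45/32)
LMTD = 38.13 K


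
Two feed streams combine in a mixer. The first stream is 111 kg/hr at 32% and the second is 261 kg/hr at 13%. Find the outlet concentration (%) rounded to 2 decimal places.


Mass balance on solute: F1*x1 + F2*x2 = F3*x3
F3 = F1 + F2 = 111 + 261 = 372 kg/hr
x3 = (F1*x1 + F2*x2)/F3
x3 = (111*0.32 + 261*0.13) / 372
x3 = 18.67%


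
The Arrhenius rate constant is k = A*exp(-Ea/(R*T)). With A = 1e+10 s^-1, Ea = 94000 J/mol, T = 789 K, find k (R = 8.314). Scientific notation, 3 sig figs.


k = A * exp(-Ea/(R*T))
k = 1e+10 * exp(-94000 / (8.314 * 789))
k = 1e+10 * exp(-14.329823)
k = 5.98e+03


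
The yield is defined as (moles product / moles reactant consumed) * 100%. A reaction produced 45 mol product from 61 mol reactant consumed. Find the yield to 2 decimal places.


Yield = (moles product / moles consumed) * 100%
Yield = (45 / 61) * 100
Yield = 0.7377 * 100
Yield = 73.77%


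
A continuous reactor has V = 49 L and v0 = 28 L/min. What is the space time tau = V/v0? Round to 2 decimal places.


tau = V / v0
tau = 49 / 28
tau = 1.75 min


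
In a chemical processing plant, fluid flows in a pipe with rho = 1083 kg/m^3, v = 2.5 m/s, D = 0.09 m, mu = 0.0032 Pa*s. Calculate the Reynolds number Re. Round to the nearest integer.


Re = rho * v * D / mu
Re = 1083 * 2.5 * 0.09 / 0.0032
Re = 243.675 / 0.0032
Re = 76148


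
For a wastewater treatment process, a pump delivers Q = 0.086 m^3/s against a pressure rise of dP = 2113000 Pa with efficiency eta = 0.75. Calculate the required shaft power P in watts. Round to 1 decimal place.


P = Q * dP / eta
P = 0.086 * 2113000 / 0.75
P = 181718.0 / 0.75
P = 242290.7 W


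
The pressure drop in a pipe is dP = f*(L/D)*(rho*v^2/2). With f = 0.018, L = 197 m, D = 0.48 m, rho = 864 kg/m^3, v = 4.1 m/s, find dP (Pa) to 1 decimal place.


dP = f * (L/D) * (rho*v^2/2)
dP = 0.018 * (197/0.48) * (864*4.1^2/2)
L/D = 410.41666667
rho*v^2/2 = 864*16.81/2 = 7261.92
dP = 0.018 * 410.41666667 * 7261.92
dP = 53647.4 Pa


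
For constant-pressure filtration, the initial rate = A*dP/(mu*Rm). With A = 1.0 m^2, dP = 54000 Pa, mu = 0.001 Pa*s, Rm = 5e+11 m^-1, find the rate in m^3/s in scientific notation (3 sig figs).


rate = A * dP / (mu * Rm)
rate = 1.0 * 54000 / (0.001 * 5e+11)
rate = 54000.0 / 5.000e+08
rate = 1.08e-04 m^3/s


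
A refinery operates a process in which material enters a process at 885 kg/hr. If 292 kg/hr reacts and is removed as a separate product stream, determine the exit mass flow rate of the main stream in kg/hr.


Steady-state mass balance on the main outlet: F_out = F_in - F_removed
F_out = 885 - 292
F_out = 593 kg/hr


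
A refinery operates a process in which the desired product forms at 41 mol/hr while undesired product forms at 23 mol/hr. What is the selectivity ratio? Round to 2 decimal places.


S = desired product rate / undesired product rate
S = 41 / 23
S = 1.78


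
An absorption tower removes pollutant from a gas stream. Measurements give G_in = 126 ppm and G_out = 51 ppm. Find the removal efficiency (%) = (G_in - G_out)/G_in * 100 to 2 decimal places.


Efficiency = (G_in - G_out) / G_in * 100%
Efficiency = (126 - 51) / 126 * 100
Efficiency = 75 / 126 * 100
Efficiency = 59.52%


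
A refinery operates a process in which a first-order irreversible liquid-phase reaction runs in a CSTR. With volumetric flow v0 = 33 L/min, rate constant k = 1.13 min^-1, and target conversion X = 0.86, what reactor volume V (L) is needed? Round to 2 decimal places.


V = v0 * X / (k * (1 - X))
V = 33 * 0.86 / (1.13 * (1 - 0.86))
V = 28.38 / (1.13 * 0.14)
V = 28.38 / 0.1582
V = 179.39 L


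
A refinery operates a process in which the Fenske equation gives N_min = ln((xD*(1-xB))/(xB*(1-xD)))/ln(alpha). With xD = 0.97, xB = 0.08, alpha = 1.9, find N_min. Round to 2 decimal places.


N_min = ln((xD*(1-xB))/(xB*(1-xD))) / ln(alpha)
Numerator inside ln: 0.8924 / 0.0024 = 371.833333
ln(371.833333) = 5.918446
ln(alpha) = ln(1.9) = 0.641854
N_min = 5.918446 / 0.641854 = 9.22


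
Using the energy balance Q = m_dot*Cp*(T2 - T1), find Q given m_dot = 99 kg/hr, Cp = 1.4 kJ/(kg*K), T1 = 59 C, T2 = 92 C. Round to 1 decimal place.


Q = m_dot * Cp * (T2 - T1)
Q = 99 * 1.4 * (92 - 59)
Q = 99 * 1.4 * 33
Q = 4573.8 kJ/hr


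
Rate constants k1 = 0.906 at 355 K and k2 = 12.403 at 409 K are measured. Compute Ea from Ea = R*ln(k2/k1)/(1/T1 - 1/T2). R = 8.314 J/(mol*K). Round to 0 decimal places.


Ea = R * ln(k2/k1) / (1/T1 - 1/T2)
ln(k2/k1) = ln(12.403/0.906) = 2.6166544
1/T1 - 1/T2 = 1/355 - 1/409 = 0.000371913633
Ea = 8.314 * 2.6166544 / 0.000371913633
Ea = 58494 J/mol


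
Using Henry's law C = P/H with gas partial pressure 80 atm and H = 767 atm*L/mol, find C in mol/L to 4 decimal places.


C = P / H
C = 80 / 767
C = 0.1043 mol/L


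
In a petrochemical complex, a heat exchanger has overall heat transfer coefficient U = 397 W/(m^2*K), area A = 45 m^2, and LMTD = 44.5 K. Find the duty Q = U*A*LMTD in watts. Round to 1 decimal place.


Q = U * A * LMTD
Q = 397 * 45 * 44.5
Q = 794992.5 W


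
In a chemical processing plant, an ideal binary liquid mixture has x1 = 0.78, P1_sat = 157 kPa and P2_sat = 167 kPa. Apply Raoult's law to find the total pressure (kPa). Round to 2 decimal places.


P = x1*P1_sat + x2*P2_sat
x2 = 1 - x1 = 1 - 0.78 = 0.22
P = 0.78*157 + 0.22*167
P = 122.46 + 36.74
P = 159.20 kPa


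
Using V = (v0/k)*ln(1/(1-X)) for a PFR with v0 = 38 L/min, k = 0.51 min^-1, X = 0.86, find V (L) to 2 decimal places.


V = (v0/k) * ln(1/(1-X))
V = (38/0.51) * ln(1/(1-0.86))
V = 74.509804 * ln(7.142857)
V = 74.509804 * 1.966113
V = 146.49 L


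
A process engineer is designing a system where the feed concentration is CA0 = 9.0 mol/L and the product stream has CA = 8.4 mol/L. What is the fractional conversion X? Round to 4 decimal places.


X = (CA0 - CA) / CA0
X = (9.0 - 8.4) / 9.0
X = 0.6 / 9.0
X = 0.0667


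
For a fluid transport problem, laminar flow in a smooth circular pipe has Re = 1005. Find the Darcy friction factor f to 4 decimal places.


f = 64 / Re
f = 64 / 1005
f = 0.0637


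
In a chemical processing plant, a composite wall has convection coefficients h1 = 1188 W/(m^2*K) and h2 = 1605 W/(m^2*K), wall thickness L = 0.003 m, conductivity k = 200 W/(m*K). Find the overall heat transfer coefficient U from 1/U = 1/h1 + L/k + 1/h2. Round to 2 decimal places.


1/U = 1/h1 + L/k + 1/h2
1/U = 1/1188 + 0.003/200 + 1/1605
1/U = 0.0008417508 + 1.5e-05 + 0.000623053
1/U = 0.0014798038
U = 675.77 W/(m^2*K)


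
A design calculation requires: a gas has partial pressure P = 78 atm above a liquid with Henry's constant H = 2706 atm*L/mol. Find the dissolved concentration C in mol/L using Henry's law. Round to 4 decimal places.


C = P / H
C = 78 / 2706
C = 0.0288 mol/L


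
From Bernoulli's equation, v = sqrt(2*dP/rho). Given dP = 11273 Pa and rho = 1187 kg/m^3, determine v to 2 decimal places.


v = sqrt(2*dP/rho)
v = sqrt(2*11273/1187)
v = sqrt(18.994103)
v = 4.36 m/s


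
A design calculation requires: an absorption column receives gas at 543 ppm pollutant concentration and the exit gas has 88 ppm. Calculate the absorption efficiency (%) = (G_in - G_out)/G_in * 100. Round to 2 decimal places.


Efficiency = (G_in - G_out) / G_in * 100%
Efficiency = (543 - 88) / 543 * 100
Efficiency = 455 / 543 * 100
Efficiency = 83.79%


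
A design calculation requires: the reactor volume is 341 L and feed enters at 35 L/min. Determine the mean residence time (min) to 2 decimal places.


tau = V / v0
tau = 341 / 35
tau = 9.74 min


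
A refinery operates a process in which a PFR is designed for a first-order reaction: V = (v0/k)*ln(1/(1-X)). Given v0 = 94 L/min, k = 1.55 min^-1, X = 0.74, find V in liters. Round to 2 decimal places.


V = (v0/k) * ln(1/(1-X))
V = (94/1.55) * ln(1/(1-0.74))
V = 60.645161 * ln(3.846154)
V = 60.645161 * 1.347074
V = 81.69 L


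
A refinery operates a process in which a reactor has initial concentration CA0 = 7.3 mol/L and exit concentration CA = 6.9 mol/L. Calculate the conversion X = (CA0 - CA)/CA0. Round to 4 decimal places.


X = (CA0 - CA) / CA0
X = (7.3 - 6.9) / 7.3
X = 0.4 / 7.3
X = 0.0548


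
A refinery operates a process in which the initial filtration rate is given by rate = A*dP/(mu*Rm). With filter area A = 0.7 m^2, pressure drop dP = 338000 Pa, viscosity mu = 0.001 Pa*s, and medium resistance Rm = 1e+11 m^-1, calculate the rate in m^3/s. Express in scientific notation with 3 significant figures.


rate = A * dP / (mu * Rm)
rate = 0.7 * 338000 / (0.001 * 1e+11)
rate = 236600.0 / 1.000e+08
rate = 2.37e-03 m^3/s


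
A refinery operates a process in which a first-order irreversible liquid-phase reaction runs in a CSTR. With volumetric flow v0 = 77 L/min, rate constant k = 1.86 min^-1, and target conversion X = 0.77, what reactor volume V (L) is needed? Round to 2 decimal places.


V = v0 * X / (k * (1 - X))
V = 77 * 0.77 / (1.86 * (1 - 0.77))
V = 59.29 / (1.86 * 0.23)
V = 59.29 / 0.4278
V = 138.59 L


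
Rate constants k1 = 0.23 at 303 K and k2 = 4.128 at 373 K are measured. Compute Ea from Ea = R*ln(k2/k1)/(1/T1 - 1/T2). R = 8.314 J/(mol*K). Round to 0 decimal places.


Ea = R * ln(k2/k1) / (1/T1 - 1/T2)
ln(k2/k1) = ln(4.128/0.23) = 2.887469
1/T1 - 1/T2 = 1/303 - 1/373 = 0.000619364886
Ea = 8.314 * 2.887469 / 0.000619364886
Ea = 38760 J/mol


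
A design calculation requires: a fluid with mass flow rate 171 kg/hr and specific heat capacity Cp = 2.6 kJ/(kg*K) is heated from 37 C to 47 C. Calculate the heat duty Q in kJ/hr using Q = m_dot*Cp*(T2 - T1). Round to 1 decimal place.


Q = m_dot * Cp * (T2 - T1)
Q = 171 * 2.6 * (47 - 37)
Q = 171 * 2.6 * 10
Q = 4446.0 kJ/hr


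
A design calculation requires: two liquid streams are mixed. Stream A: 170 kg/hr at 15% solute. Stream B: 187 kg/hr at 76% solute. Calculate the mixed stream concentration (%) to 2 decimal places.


Mass balance on solute: F1*x1 + F2*x2 = F3*x3
F3 = F1 + F2 = 170 + 187 = 357 kg/hr
x3 = (F1*x1 + F2*x2)/F3
x3 = (170*0.15 + 187*0.76) / 357
x3 = 46.95%


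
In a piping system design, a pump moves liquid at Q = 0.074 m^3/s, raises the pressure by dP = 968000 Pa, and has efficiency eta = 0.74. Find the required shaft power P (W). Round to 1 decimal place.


P = Q * dP / eta
P = 0.074 * 968000 / 0.74
P = 71632.0 / 0.74
P = 96800.0 W


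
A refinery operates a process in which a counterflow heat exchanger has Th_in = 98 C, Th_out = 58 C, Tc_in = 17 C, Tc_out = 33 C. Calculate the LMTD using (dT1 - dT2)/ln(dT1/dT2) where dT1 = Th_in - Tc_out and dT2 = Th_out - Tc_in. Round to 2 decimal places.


dT1 = Th_in - Tc_out = 98 - 33 = 65
dT2 = Th_out - Tc_in = 58 - 17 = 41
LMTD = (dT1 - dT2) / ln(dT1/dT2)
LMTD = (65 - 41) / ln(65/41)
LMTD = 52.08 K


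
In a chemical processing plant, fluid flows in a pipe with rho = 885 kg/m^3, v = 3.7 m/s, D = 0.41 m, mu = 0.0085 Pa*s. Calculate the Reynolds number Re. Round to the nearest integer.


Re = rho * v * D / mu
Re = 885 * 3.7 * 0.41 / 0.0085
Re = 1342.545 / 0.0085
Re = 157946


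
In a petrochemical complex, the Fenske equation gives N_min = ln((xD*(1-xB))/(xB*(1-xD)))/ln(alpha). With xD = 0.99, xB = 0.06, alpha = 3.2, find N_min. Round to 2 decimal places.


N_min = ln((xD*(1-xB))/(xB*(1-xD))) / ln(alpha)
Numerator inside ln: 0.9306 / 0.0006 = 1551.0
ln(1551.0) = 7.346655
ln(alpha) = ln(3.2) = 1.163151
N_min = 7.346655 / 1.163151 = 6.32


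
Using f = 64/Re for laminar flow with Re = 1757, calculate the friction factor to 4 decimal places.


f = 64 / Re
f = 64 / 1757
f = 0.0364


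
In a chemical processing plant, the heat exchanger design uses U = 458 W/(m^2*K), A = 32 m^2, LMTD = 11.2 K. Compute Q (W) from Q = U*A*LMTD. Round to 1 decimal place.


Q = U * A * LMTD
Q = 458 * 32 * 11.2
Q = 164147.2 W


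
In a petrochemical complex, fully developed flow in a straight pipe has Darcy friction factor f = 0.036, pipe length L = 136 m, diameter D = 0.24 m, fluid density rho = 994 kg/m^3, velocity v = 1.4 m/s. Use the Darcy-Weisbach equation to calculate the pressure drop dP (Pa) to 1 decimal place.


dP = f * (L/D) * (rho*v^2/2)
dP = 0.036 * (136/0.24) * (994*1.4^2/2)
L/D = 566.66666667
rho*v^2/2 = 994*1.96/2 = 974.12
dP = 0.036 * 566.66666667 * 974.12
dP = 19872.0 Pa


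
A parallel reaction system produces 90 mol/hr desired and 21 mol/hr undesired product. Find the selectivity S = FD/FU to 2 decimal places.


S = desired product rate / undesired product rate
S = 90 / 21
S = 4.29


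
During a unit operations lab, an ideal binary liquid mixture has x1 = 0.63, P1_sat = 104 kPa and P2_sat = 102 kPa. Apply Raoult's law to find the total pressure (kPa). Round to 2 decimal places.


P = x1*P1_sat + x2*P2_sat
x2 = 1 - x1 = 1 - 0.63 = 0.37
P = 0.63*104 + 0.37*102
P = 65.52 + 37.74
P = 103.26 kPa


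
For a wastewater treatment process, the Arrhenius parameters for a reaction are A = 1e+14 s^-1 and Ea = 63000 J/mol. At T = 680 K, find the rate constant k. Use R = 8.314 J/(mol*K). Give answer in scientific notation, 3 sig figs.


k = A * exp(-Ea/(R*T))
k = 1e+14 * exp(-63000 / (8.314 * 680))
k = 1e+14 * exp(-11.1435)
k = 1.45e+09


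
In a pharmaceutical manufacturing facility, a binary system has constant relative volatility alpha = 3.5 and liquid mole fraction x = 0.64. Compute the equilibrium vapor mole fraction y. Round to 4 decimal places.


y = alpha*x / (1 + (alpha-1)*x)
y = 3.5*0.64 / (1 + (3.5-1)*0.64)
y = 2.24 / (1 + 1.6)
y = 2.24 / 2.6
y = 0.8615


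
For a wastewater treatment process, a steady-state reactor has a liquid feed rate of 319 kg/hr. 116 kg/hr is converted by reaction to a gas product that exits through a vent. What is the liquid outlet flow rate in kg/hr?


Steady-state mass balance on the main outlet: F_out = F_in - F_removed
F_out = 319 - 116
F_out = 203 kg/hr


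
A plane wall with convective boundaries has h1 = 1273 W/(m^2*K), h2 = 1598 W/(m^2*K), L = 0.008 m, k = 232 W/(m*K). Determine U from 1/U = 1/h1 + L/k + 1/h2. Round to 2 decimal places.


1/U = 1/h1 + L/k + 1/h2
1/U = 1/1273 + 0.008/232 + 1/1598
1/U = 0.000785546 + 3.44828e-05 + 0.0006257822
1/U = 0.001445811
U = 691.65 W/(m^2*K)


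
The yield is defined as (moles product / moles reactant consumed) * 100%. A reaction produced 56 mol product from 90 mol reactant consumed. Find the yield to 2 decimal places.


Yield = (moles product / moles consumed) * 100%
Yield = (56 / 90) * 100
Yield = 0.6222 * 100
Yield = 62.22%


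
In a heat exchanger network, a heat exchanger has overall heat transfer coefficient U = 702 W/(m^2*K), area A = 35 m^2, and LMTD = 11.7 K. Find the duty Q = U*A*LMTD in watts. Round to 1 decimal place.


Q = U * A * LMTD
Q = 702 * 35 * 11.7
Q = 287469.0 W


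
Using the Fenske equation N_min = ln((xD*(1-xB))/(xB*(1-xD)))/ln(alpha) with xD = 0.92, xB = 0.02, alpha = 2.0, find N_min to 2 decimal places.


N_min = ln((xD*(1-xB))/(xB*(1-xD))) / ln(alpha)
Numerator inside ln: 0.9016 / 0.0016 = 563.5
ln(563.5) = 6.334167
ln(alpha) = ln(2.0) = 0.693147
N_min = 6.334167 / 0.693147 = 9.14


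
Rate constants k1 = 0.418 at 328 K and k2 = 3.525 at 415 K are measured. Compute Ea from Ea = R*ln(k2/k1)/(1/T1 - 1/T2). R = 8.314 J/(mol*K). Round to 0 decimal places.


Ea = R * ln(k2/k1) / (1/T1 - 1/T2)
ln(k2/k1) = ln(3.525/0.418) = 2.1321543
1/T1 - 1/T2 = 1/328 - 1/415 = 0.000639141934
Ea = 8.314 * 2.1321543 / 0.000639141934
Ea = 27735 J/mol


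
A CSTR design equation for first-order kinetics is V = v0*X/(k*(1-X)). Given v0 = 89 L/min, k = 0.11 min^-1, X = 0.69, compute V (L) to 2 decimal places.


V = v0 * X / (k * (1 - X))
V = 89 * 0.69 / (0.11 * (1 - 0.69))
V = 61.41 / (0.11 * 0.31)
V = 61.41 / 0.0341
V = 1800.88 L


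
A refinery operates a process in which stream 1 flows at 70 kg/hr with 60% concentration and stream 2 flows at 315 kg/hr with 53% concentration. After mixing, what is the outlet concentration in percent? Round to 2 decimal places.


Mass balance on solute: F1*x1 + F2*x2 = F3*x3
F3 = F1 + F2 = 70 + 315 = 385 kg/hr
x3 = (F1*x1 + F2*x2)/F3
x3 = (70*0.6 + 315*0.53) / 385
x3 = 54.27%


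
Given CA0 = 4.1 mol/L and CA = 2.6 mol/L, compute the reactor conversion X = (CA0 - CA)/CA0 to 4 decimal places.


X = (CA0 - CA) / CA0
X = (4.1 - 2.6) / 4.1
X = 1.5 / 4.1
X = 0.3659


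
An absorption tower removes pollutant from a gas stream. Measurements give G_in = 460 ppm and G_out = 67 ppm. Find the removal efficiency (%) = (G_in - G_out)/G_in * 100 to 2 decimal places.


Efficiency = (G_in - G_out) / G_in * 100%
Efficiency = (460 - 67) / 460 * 100
Efficiency = 393 / 460 * 100
Efficiency = 85.43%


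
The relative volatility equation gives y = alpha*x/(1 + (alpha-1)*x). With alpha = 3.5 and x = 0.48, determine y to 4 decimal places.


y = alpha*x / (1 + (alpha-1)*x)
y = 3.5*0.48 / (1 + (3.5-1)*0.48)
y = 1.68 / (1 + 1.2)
y = 1.68 / 2.2
y = 0.7636


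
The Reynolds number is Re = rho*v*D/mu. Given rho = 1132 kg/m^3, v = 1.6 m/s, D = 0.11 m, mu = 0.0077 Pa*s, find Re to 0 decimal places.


Re = rho * v * D / mu
Re = 1132 * 1.6 * 0.11 / 0.0077
Re = 199.232 / 0.0077
Re = 25874


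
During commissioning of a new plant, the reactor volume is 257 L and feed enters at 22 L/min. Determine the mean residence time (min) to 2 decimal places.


tau = V / v0
tau = 257 / 22
tau = 11.68 min


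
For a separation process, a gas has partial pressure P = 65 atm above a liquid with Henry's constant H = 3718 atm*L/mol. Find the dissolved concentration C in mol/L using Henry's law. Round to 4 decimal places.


C = P / H
C = 65 / 3718
C = 0.0175 mol/L


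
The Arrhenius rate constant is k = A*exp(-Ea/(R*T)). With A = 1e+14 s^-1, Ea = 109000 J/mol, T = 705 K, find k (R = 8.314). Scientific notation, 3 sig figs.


k = A * exp(-Ea/(R*T))
k = 1e+14 * exp(-109000 / (8.314 * 705))
k = 1e+14 * exp(-18.596335)
k = 8.39e+05


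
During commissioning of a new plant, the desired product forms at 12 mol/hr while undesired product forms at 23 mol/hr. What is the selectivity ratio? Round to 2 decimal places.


S = desired product rate / undesired product rate
S = 12 / 23
S = 0.52


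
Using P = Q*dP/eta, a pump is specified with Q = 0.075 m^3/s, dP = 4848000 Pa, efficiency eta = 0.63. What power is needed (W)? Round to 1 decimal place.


P = Q * dP / eta
P = 0.075 * 4848000 / 0.63
P = 363600.0 / 0.63
P = 577142.9 W


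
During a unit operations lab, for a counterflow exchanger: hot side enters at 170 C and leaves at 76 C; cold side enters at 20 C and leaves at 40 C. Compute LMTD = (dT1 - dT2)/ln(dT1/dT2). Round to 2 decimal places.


dT1 = Th_in - Tc_out = 170 - 40 = 130
dT2 = Th_out - Tc_in = 76 - 20 = 56
LMTD = (dT1 - dT2) / ln(dT1/dT2)
LMTD = (130 - 56) / ln(130/56)
LMTD = 87.87 K


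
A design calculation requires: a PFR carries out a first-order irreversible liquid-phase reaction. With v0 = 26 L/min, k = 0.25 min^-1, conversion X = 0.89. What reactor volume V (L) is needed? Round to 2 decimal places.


V = (v0/k) * ln(1/(1-X))
V = (26/0.25) * ln(1/(1-0.89))
V = 104.0 * ln(9.090909)
V = 104.0 * 2.207275
V = 229.56 L


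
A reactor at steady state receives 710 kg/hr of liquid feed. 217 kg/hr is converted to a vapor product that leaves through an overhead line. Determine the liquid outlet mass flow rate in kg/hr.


Steady-state mass balance on the main outlet: F_out = F_in - F_removed
F_out = 710 - 217
F_out = 493 kg/hr


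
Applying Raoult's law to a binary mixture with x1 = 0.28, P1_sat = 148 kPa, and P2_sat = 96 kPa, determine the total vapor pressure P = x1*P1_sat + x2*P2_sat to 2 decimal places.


P = x1*P1_sat + x2*P2_sat
x2 = 1 - x1 = 1 - 0.28 = 0.72
P = 0.28*148 + 0.72*96
P = 41.44 + 69.12
P = 110.56 kPa


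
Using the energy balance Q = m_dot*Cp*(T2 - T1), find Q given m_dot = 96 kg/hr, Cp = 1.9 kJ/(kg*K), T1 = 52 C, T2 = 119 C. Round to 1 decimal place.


Q = m_dot * Cp * (T2 - T1)
Q = 96 * 1.9 * (119 - 52)
Q = 96 * 1.9 * 67
Q = 12220.8 kJ/hr


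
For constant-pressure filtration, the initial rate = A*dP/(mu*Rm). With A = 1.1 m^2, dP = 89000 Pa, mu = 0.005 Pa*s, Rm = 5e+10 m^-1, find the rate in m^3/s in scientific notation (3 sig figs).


rate = A * dP / (mu * Rm)
rate = 1.1 * 89000 / (0.005 * 5e+10)
rate = 97900.0 / 2.500e+08
rate = 3.92e-04 m^3/s


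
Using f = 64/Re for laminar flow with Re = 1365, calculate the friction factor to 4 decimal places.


f = 64 / Re
f = 64 / 1365
f = 0.0469


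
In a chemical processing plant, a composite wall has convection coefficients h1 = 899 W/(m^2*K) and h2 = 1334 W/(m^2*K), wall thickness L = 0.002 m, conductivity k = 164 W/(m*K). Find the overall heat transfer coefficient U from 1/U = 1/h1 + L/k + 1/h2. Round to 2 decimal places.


1/U = 1/h1 + L/k + 1/h2
1/U = 1/899 + 0.002/164 + 1/1334
1/U = 0.0011123471 + 1.21951e-05 + 0.0007496252
1/U = 0.0018741674
U = 533.57 W/(m^2*K)


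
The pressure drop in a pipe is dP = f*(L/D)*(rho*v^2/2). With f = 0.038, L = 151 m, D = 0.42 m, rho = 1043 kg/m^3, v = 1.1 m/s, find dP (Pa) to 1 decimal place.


dP = f * (L/D) * (rho*v^2/2)
dP = 0.038 * (151/0.42) * (1043*1.1^2/2)
L/D = 359.52380952
rho*v^2/2 = 1043*1.21/2 = 631.015
dP = 0.038 * 359.52380952 * 631.015
dP = 8620.9 Pa


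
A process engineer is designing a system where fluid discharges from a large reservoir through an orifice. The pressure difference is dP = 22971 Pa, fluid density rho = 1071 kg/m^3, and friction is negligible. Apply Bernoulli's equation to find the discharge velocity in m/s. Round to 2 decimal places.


v = sqrt(2*dP/rho)
v = sqrt(2*22971/1071)
v = sqrt(42.896359)
v = 6.55 m/s


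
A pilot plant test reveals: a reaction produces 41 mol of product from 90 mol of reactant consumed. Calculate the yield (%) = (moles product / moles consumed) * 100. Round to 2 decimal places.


Yield = (moles product / moles consumed) * 100%
Yield = (41 / 90) * 100
Yield = 0.4556 * 100
Yield = 45.56%


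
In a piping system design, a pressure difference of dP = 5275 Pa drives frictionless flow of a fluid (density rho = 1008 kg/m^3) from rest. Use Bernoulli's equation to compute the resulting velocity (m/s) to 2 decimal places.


v = sqrt(2*dP/rho)
v = sqrt(2*5275/1008)
v = sqrt(10.46627)
v = 3.24 m/s


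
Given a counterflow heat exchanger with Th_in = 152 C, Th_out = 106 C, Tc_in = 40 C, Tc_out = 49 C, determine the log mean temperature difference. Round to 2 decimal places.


dT1 = Th_in - Tc_out = 152 - 49 = 103
dT2 = Th_out - Tc_in = 106 - 40 = 66
LMTD = (dT1 - dT2) / ln(dT1/dT2)
LMTD = (103 - 66) / ln(103/66)
LMTD = 83.13 K


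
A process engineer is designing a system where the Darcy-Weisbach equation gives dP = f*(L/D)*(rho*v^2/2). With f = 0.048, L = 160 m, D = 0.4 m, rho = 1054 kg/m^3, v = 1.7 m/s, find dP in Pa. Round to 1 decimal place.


dP = f * (L/D) * (rho*v^2/2)
dP = 0.048 * (160/0.4) * (1054*1.7^2/2)
L/D = 400.0
rho*v^2/2 = 1054*2.89/2 = 1523.03
dP = 0.048 * 400.0 * 1523.03
dP = 29242.2 Pa


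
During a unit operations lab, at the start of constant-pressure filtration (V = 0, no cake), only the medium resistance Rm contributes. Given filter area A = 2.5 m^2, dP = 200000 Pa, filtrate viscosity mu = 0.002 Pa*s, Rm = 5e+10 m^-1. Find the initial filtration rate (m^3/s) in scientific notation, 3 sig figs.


rate = A * dP / (mu * Rm)
rate = 2.5 * 200000 / (0.002 * 5e+10)
rate = 500000.0 / 1.000e+08
rate = 5.00e-03 m^3/s


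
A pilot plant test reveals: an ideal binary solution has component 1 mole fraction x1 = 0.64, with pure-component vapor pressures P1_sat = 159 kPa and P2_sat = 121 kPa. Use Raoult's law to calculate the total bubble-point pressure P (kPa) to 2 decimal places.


P = x1*P1_sat + x2*P2_sat
x2 = 1 - x1 = 1 - 0.64 = 0.36
P = 0.64*159 + 0.36*121
P = 101.76 + 43.56
P = 145.32 kPa


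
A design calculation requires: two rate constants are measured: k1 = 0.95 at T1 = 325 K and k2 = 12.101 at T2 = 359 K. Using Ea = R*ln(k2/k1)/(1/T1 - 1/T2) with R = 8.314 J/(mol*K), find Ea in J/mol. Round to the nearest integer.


Ea = R * ln(k2/k1) / (1/T1 - 1/T2)
ln(k2/k1) = ln(12.101/0.95) = 2.5445814
1/T1 - 1/T2 = 1/325 - 1/359 = 0.000291407757
Ea = 8.314 * 2.5445814 / 0.000291407757
Ea = 72598 J/mol


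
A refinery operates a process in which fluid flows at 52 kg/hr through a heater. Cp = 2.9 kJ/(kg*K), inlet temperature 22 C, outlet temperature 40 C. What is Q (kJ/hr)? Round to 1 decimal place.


Q = m_dot * Cp * (T2 - T1)
Q = 52 * 2.9 * (40 - 22)
Q = 52 * 2.9 * 18
Q = 2714.4 kJ/hr


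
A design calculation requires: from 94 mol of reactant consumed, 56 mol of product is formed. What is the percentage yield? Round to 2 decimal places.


Yield = (moles product / moles consumed) * 100%
Yield = (56 / 94) * 100
Yield = 0.5957 * 100
Yield = 59.57%


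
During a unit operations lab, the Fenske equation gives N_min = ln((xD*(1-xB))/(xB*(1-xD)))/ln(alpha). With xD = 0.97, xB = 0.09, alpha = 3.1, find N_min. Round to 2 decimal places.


N_min = ln((xD*(1-xB))/(xB*(1-xD))) / ln(alpha)
Numerator inside ln: 0.8827 / 0.0027 = 326.925926
ln(326.925926) = 5.789734
ln(alpha) = ln(3.1) = 1.131402
N_min = 5.789734 / 1.131402 = 5.12


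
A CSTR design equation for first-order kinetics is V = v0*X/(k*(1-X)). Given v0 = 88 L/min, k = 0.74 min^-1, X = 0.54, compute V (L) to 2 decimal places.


V = v0 * X / (k * (1 - X))
V = 88 * 0.54 / (0.74 * (1 - 0.54))
V = 47.52 / (0.74 * 0.46)
V = 47.52 / 0.3404
V = 139.60 L


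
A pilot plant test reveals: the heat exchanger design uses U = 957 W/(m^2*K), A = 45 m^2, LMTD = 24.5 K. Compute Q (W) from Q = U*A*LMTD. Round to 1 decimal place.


Q = U * A * LMTD
Q = 957 * 45 * 24.5
Q = 1055092.5 W


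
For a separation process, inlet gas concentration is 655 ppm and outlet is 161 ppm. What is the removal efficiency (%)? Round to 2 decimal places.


Efficiency = (G_in - G_out) / G_in * 100%
Efficiency = (655 - 161) / 655 * 100
Efficiency = 494 / 655 * 100
Efficiency = 75.42%


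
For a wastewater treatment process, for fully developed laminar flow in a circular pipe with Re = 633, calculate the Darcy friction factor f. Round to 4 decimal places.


f = 64 / Re
f = 64 / 633
f = 0.1011


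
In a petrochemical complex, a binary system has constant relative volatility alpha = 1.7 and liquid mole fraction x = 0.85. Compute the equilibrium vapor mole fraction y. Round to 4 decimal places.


y = alpha*x / (1 + (alpha-1)*x)
y = 1.7*0.85 / (1 + (1.7-1)*0.85)
y = 1.445 / (1 + 0.595)
y = 1.445 / 1.595
y = 0.9060


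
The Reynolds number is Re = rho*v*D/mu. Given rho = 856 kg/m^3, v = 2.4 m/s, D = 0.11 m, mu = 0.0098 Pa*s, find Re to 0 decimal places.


Re = rho * v * D / mu
Re = 856 * 2.4 * 0.11 / 0.0098
Re = 225.984 / 0.0098
Re = 23060


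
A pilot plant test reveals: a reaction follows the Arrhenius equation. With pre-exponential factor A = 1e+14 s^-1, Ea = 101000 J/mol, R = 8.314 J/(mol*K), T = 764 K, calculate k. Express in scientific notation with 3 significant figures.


k = A * exp(-Ea/(R*T))
k = 1e+14 * exp(-101000 / (8.314 * 764))
k = 1e+14 * exp(-15.900764)
k = 1.24e+07


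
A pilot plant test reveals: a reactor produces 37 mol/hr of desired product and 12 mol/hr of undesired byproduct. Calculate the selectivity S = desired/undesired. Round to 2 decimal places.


S = desired product rate / undesired product rate
S = 37 / 12
S = 3.08


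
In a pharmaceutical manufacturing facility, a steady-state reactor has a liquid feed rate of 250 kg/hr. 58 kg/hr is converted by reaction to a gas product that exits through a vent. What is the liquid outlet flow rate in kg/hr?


Steady-state mass balance on the main outlet: F_out = F_in - F_removed
F_out = 250 - 58
F_out = 192 kg/hr


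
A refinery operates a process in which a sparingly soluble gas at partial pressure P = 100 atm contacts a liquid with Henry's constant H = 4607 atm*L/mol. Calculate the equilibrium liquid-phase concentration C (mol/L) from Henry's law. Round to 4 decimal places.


C = P / H
C = 100 / 4607
C = 0.0217 mol/L


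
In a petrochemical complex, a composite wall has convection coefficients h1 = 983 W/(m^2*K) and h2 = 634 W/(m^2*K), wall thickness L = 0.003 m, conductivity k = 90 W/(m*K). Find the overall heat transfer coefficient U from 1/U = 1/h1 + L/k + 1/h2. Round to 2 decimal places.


1/U = 1/h1 + L/k + 1/h2
1/U = 1/983 + 0.003/90 + 1/634
1/U = 0.001017294 + 3.33333e-05 + 0.0015772871
1/U = 0.0026279144
U = 380.53 W/(m^2*K)


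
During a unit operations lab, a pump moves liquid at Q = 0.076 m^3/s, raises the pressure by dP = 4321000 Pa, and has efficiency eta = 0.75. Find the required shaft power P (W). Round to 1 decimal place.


P = Q * dP / eta
P = 0.076 * 4321000 / 0.75
P = 328396.0 / 0.75
P = 437861.3 W


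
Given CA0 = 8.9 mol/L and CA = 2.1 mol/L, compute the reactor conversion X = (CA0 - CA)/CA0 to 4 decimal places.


X = (CA0 - CA) / CA0
X = (8.9 - 2.1) / 8.9
X = 6.8 / 8.9
X = 0.7640


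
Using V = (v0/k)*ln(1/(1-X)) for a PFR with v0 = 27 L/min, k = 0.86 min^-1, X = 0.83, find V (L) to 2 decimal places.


V = (v0/k) * ln(1/(1-X))
V = (27/0.86) * ln(1/(1-0.83))
V = 31.395349 * ln(5.882353)
V = 31.395349 * 1.771957
V = 55.63 L


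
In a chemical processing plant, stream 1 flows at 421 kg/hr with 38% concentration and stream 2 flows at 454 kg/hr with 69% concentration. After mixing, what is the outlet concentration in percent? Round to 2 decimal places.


Mass balance on solute: F1*x1 + F2*x2 = F3*x3
F3 = F1 + F2 = 421 + 454 = 875 kg/hr
x3 = (F1*x1 + F2*x2)/F3
x3 = (421*0.38 + 454*0.69) / 875
x3 = 54.08%


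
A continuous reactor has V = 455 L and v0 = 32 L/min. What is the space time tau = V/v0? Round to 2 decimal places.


tau = V / v0
tau = 455 / 32
tau = 14.22 min


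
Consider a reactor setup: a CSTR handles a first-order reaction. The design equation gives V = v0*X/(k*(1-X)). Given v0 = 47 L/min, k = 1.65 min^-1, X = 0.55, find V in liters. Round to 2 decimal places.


V = v0 * X / (k * (1 - X))
V = 47 * 0.55 / (1.65 * (1 - 0.55))
V = 25.85 / (1.65 * 0.45)
V = 25.85 / 0.7425
V = 34.81 L


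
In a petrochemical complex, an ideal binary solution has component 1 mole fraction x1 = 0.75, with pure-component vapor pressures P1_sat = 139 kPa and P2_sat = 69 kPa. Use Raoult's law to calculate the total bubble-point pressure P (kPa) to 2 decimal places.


P = x1*P1_sat + x2*P2_sat
x2 = 1 - x1 = 1 - 0.75 = 0.25
P = 0.75*139 + 0.25*69
P = 104.25 + 17.25
P = 121.50 kPa


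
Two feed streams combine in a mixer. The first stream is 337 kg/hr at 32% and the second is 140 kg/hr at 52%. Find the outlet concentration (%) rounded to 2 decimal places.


Mass balance on solute: F1*x1 + F2*x2 = F3*x3
F3 = F1 + F2 = 337 + 140 = 477 kg/hr
x3 = (F1*x1 + F2*x2)/F3
x3 = (337*0.32 + 140*0.52) / 477
x3 = 37.87%


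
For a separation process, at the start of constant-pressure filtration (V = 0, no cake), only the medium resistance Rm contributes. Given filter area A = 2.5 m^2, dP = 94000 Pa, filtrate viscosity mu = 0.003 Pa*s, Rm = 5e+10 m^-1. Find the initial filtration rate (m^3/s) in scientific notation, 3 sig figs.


rate = A * dP / (mu * Rm)
rate = 2.5 * 94000 / (0.003 * 5e+10)
rate = 235000.0 / 1.500e+08
rate = 1.57e-03 m^3/s


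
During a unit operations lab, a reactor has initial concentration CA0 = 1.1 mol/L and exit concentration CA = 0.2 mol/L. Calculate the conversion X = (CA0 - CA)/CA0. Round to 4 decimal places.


X = (CA0 - CA) / CA0
X = (1.1 - 0.2) / 1.1
X = 0.9 / 1.1
X = 0.8182


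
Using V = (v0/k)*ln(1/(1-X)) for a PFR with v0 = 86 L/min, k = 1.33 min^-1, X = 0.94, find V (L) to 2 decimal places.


V = (v0/k) * ln(1/(1-X))
V = (86/1.33) * ln(1/(1-0.94))
V = 64.661654 * ln(16.666667)
V = 64.661654 * 2.813411
V = 181.92 L


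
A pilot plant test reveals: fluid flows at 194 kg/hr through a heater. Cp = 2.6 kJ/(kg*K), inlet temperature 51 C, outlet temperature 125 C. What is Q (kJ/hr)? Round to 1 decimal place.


Q = m_dot * Cp * (T2 - T1)
Q = 194 * 2.6 * (125 - 51)
Q = 194 * 2.6 * 74
Q = 37325.6 kJ/hr


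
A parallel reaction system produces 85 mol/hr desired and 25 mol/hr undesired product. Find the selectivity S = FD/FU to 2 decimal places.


S = desired product rate / undesired product rate
S = 85 / 25
S = 3.40


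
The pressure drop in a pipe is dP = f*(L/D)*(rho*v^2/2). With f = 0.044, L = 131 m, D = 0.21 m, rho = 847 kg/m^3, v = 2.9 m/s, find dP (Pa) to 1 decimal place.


dP = f * (L/D) * (rho*v^2/2)
dP = 0.044 * (131/0.21) * (847*2.9^2/2)
L/D = 623.80952381
rho*v^2/2 = 847*8.41/2 = 3561.635
dP = 0.044 * 623.80952381 * 3561.635
dP = 97758.4 Pa


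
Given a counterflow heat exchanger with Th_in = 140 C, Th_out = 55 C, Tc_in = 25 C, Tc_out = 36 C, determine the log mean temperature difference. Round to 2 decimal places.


dT1 = Th_in - Tc_out = 140 - 36 = 104
dT2 = Th_out - Tc_in = 55 - 25 = 30
LMTD = (dT1 - dT2) / ln(dT1/dT2)
LMTD = (104 - 30) / ln(104/30)
LMTD = 59.52 K


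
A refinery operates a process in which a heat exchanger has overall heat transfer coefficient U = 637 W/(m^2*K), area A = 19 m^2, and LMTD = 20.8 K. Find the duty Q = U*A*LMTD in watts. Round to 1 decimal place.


Q = U * A * LMTD
Q = 637 * 19 * 20.8
Q = 251742.4 W


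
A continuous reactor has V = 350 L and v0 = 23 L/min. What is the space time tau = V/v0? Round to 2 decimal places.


tau = V / v0
tau = 350 / 23
tau = 15.22 min


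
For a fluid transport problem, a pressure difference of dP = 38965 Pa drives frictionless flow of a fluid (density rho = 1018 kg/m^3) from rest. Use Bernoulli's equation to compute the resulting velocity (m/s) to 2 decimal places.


v = sqrt(2*dP/rho)
v = sqrt(2*38965/1018)
v = sqrt(76.552063)
v = 8.75 m/s


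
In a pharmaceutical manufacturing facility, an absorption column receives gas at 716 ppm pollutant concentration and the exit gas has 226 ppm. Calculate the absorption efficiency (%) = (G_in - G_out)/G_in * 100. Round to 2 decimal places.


Efficiency = (G_in - G_out) / G_in * 100%
Efficiency = (716 - 226) / 716 * 100
Efficiency = 490 / 716 * 100
Efficiency = 68.44%


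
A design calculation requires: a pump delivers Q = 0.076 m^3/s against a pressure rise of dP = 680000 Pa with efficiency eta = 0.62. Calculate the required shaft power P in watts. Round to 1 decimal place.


P = Q * dP / eta
P = 0.076 * 680000 / 0.62
P = 51680.0 / 0.62
P = 83354.8 W


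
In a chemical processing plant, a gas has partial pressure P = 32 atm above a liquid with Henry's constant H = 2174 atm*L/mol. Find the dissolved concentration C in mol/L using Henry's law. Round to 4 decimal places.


C = P / H
C = 32 / 2174
C = 0.0147 mol/L


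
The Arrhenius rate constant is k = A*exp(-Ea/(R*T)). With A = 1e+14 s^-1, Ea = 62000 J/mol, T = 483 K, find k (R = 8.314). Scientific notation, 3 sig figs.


k = A * exp(-Ea/(R*T))
k = 1e+14 * exp(-62000 / (8.314 * 483))
k = 1e+14 * exp(-15.439546)
k = 1.97e+07


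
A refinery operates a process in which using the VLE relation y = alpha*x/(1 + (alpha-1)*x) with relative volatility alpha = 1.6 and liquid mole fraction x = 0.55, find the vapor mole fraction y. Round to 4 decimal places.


y = alpha*x / (1 + (alpha-1)*x)
y = 1.6*0.55 / (1 + (1.6-1)*0.55)
y = 0.88 / (1 + 0.33)
y = 0.88 / 1.33
y = 0.6617


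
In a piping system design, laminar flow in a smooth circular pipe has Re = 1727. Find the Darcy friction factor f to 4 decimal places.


f = 64 / Re
f = 64 / 1727
f = 0.0371


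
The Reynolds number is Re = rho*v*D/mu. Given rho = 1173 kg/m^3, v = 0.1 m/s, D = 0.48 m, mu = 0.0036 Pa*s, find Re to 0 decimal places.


Re = rho * v * D / mu
Re = 1173 * 0.1 * 0.48 / 0.0036
Re = 56.304 / 0.0036
Re = 15640


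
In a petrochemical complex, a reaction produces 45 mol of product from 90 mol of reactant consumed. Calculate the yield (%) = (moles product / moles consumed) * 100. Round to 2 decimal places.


Yield = (moles product / moles consumed) * 100%
Yield = (45 / 90) * 100
Yield = 0.5 * 100
Yield = 50.00%


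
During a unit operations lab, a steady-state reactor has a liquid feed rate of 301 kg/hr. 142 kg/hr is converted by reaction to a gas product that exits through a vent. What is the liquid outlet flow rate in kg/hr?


Steady-state mass balance on the main outlet: F_out = F_in - F_removed
F_out = 301 - 142
F_out = 159 kg/hr


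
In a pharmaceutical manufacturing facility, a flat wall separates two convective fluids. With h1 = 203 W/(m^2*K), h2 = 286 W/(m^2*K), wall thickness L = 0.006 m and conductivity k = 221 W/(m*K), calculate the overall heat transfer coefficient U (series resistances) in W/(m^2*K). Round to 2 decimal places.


1/U = 1/h1 + L/k + 1/h2
1/U = 1/203 + 0.006/221 + 1/286
1/U = 0.0049261084 + 2.71493e-05 + 0.0034965035
1/U = 0.0084497612
U = 118.35 W/(m^2*K)


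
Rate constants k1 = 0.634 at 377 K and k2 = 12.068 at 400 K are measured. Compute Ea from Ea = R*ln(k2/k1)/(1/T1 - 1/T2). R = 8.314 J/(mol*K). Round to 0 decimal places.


Ea = R * ln(k2/k1) / (1/T1 - 1/T2)
ln(k2/k1) = ln(12.068/0.634) = 2.9462636
1/T1 - 1/T2 = 1/377 - 1/400 = 0.000152519894
Ea = 8.314 * 2.9462636 / 0.000152519894
Ea = 160604 J/mol


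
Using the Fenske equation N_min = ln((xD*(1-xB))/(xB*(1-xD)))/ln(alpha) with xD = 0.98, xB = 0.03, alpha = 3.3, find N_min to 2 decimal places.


N_min = ln((xD*(1-xB))/(xB*(1-xD))) / ln(alpha)
Numerator inside ln: 0.9506 / 0.0006 = 1584.333333
ln(1584.333333) = 7.367919
ln(alpha) = ln(3.3) = 1.193922
N_min = 7.367919 / 1.193922 = 6.17


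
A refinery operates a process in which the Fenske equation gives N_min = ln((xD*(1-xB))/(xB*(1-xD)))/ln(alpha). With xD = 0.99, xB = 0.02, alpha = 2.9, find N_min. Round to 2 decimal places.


N_min = ln((xD*(1-xB))/(xB*(1-xD))) / ln(alpha)
Numerator inside ln: 0.9702 / 0.0002 = 4851.0
ln(4851.0) = 8.48694
ln(alpha) = ln(2.9) = 1.064711
N_min = 8.48694 / 1.064711 = 7.97


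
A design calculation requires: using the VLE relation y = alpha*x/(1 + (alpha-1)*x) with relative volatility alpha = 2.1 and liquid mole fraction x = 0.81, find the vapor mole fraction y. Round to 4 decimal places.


y = alpha*x / (1 + (alpha-1)*x)
y = 2.1*0.81 / (1 + (2.1-1)*0.81)
y = 1.701 / (1 + 0.891)
y = 1.701 / 1.891
y = 0.8995


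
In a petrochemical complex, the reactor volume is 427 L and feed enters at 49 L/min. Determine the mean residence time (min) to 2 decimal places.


tau = V / v0
tau = 427 / 49
tau = 8.71 min


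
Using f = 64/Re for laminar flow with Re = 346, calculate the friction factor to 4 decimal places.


f = 64 / Re
f = 64 / 346
f = 0.1850


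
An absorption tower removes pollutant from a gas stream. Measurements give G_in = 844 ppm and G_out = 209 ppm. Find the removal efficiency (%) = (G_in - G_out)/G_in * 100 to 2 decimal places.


Efficiency = (G_in - G_out) / G_in * 100%
Efficiency = (844 - 209) / 844 * 100
Efficiency = 635 / 844 * 100
Efficiency = 75.24%


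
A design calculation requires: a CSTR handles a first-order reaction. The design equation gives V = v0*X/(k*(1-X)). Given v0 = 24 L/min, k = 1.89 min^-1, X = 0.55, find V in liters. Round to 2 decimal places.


V = v0 * X / (k * (1 - X))
V = 24 * 0.55 / (1.89 * (1 - 0.55))
V = 13.2 / (1.89 * 0.45)
V = 13.2 / 0.8505
V = 15.52 L
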